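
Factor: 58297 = 97^1* 601^1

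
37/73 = 37/73 = 0.51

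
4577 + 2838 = 7415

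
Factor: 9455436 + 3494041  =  71^1*182387^1=12949477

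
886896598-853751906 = 33144692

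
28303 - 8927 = 19376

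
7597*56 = 425432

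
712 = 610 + 102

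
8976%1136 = 1024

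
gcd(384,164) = 4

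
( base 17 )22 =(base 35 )11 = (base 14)28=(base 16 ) 24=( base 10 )36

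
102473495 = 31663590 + 70809905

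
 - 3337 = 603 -3940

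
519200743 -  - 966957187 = 1486157930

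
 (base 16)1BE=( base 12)312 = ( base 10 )446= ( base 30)eq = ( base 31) EC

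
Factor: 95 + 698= 793 =13^1*61^1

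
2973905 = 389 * 7645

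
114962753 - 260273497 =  - 145310744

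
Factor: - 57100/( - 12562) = 2^1*5^2 * 11^( - 1) = 50/11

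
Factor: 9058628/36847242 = 4529314/18423621   =  2^1*3^ (- 2 )*23^( - 1 )*89003^(-1)*2264657^1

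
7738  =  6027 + 1711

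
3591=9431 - 5840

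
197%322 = 197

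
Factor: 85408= 2^5*17^1*157^1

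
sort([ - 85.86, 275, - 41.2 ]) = [ - 85.86, - 41.2, 275 ] 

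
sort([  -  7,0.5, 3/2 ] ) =[-7,0.5,3/2]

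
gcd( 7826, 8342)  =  86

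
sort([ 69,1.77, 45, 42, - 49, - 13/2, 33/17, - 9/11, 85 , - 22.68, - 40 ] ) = [ - 49, - 40, - 22.68, - 13/2, - 9/11,1.77,33/17,42,45, 69,85 ]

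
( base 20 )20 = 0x28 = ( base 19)22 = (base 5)130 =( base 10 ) 40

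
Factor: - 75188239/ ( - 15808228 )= 2^(-2)*7^1*19^( - 1)*208003^( - 1 )*10741177^1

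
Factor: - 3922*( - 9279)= 36392238 =2^1*3^2*37^1*53^1*1031^1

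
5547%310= 277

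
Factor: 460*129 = 59340 = 2^2*3^1*5^1*23^1 *43^1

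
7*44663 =312641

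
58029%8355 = 7899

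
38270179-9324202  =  28945977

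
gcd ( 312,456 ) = 24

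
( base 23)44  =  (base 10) 96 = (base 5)341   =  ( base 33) 2U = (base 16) 60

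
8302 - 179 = 8123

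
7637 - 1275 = 6362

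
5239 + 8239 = 13478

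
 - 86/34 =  - 3 + 8/17 = - 2.53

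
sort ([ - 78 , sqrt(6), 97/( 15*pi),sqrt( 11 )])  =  [ -78, 97/( 15 * pi),sqrt (6), sqrt(11)] 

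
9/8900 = 9/8900 =0.00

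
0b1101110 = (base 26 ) 46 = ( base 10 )110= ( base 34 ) 38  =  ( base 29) 3n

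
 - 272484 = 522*( - 522)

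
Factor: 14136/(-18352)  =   - 2^(-1 )*3^1*19^1*37^( - 1) =-  57/74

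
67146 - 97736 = -30590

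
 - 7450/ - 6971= 7450/6971 = 1.07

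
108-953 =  - 845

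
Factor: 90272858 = 2^1*13^1*3472033^1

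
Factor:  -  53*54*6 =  - 17172  =  - 2^2*3^4*53^1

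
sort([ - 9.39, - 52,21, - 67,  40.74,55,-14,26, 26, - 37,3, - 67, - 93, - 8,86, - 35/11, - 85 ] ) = [ - 93,  -  85, - 67, - 67,-52, - 37, - 14, - 9.39, - 8, - 35/11, 3,21,26,26,40.74,55, 86] 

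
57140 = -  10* ( - 5714 ) 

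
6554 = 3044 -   -  3510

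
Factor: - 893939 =-893939^1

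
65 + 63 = 128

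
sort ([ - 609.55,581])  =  [ -609.55, 581]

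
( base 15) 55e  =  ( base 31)185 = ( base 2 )10010111110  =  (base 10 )1214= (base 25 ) 1NE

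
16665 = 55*303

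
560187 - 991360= - 431173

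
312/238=1+37/119 = 1.31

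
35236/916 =38 + 107/229= 38.47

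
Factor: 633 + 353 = 986 = 2^1*17^1*29^1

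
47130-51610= -4480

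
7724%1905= 104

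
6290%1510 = 250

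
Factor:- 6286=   -  2^1*7^1 * 449^1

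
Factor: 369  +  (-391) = - 22 = - 2^1*11^1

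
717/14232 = 239/4744 = 0.05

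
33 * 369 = 12177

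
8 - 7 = 1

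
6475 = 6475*1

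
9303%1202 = 889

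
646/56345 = 646/56345 = 0.01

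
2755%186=151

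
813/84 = 271/28 =9.68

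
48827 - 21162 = 27665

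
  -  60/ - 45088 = 15/11272=0.00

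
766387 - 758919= 7468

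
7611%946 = 43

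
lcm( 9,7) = 63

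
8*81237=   649896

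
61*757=46177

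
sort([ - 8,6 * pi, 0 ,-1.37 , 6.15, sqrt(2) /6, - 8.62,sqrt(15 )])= [ - 8.62 , -8, - 1.37, 0,  sqrt(2 )/6, sqrt(15),6.15 , 6* pi]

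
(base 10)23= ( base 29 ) n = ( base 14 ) 19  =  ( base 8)27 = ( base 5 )43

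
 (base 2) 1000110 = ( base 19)3D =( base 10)70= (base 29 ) 2c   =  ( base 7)130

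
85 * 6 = 510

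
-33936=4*( - 8484 )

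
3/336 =1/112 = 0.01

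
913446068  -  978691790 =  - 65245722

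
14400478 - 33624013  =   - 19223535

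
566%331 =235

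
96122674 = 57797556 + 38325118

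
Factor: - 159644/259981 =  - 2^2*17^( - 1)*41^(-1) *107^1 = - 428/697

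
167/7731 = 167/7731 = 0.02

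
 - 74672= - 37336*2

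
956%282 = 110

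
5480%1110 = 1040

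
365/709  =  365/709 = 0.51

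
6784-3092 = 3692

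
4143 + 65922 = 70065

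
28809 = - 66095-- 94904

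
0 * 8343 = 0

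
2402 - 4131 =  - 1729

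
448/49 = 9+1/7 =9.14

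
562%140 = 2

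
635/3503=635/3503 = 0.18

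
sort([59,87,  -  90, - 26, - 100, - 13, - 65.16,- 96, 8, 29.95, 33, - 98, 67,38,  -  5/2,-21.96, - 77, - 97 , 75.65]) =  [ - 100, - 98 , - 97, - 96 , - 90, - 77, - 65.16, - 26, - 21.96, - 13, - 5/2,8,29.95, 33 , 38 , 59,67,75.65, 87] 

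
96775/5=19355 = 19355.00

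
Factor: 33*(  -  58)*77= - 2^1*3^1*7^1*11^2*29^1=- 147378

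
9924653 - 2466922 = 7457731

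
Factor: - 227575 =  - 5^2 * 9103^1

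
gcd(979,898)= 1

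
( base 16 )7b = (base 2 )1111011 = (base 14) 8b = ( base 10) 123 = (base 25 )4N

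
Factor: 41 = 41^1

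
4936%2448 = 40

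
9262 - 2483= 6779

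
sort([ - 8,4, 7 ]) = [ - 8 , 4, 7]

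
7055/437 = 16+63/437 = 16.14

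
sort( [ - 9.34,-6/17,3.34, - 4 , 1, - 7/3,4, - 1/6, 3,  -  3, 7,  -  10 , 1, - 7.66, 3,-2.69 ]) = [ - 10, - 9.34, - 7.66, - 4, -3 ,-2.69,  -  7/3, -6/17,-1/6, 1, 1,3,  3, 3.34, 4,  7 ] 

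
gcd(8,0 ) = 8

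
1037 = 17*61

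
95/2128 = 5/112 = 0.04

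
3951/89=44 + 35/89 = 44.39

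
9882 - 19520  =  -9638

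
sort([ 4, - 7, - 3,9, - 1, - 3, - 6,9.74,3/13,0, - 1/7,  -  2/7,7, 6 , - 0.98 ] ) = [  -  7,-6, - 3, - 3, - 1, - 0.98, - 2/7,-1/7,0,3/13,4, 6,7,9,9.74 ]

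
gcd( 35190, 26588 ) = 782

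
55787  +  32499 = 88286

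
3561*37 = 131757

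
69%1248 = 69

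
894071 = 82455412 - 81561341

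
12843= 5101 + 7742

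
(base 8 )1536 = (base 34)PC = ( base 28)12m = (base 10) 862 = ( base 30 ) sm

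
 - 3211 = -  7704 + 4493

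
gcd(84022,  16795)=1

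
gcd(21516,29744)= 44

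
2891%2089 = 802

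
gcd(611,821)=1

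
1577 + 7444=9021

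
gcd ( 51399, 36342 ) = 9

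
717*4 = 2868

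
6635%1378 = 1123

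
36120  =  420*86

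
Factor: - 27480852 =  - 2^2*3^2 * 7^1 * 167^1 *653^1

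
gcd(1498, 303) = 1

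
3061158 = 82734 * 37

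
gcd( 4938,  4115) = 823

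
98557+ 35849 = 134406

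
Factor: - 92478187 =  - 19^1*29^1*47^1*3571^1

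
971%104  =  35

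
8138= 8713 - 575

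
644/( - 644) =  - 1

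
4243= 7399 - 3156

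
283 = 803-520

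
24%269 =24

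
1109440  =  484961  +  624479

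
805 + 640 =1445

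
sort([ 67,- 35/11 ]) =[ - 35/11  ,  67] 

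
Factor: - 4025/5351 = -5^2*7^1* 23^1*5351^( - 1)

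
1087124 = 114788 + 972336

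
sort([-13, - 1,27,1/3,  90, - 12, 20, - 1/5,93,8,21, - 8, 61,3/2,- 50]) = [ - 50,-13,-12, - 8,- 1,-1/5,1/3,3/2, 8,  20 , 21, 27,61, 90,93 ] 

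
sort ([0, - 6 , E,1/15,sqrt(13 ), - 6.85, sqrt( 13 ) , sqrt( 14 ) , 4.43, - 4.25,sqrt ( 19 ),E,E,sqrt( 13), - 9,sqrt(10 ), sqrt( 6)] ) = [ - 9,- 6.85, - 6, - 4.25, 0, 1/15,sqrt( 6), E,E,E, sqrt( 10), sqrt(13),  sqrt(13), sqrt( 13), sqrt( 14 ),sqrt( 19),4.43] 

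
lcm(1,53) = 53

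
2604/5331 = 868/1777 = 0.49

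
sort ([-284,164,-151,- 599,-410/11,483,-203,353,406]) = [-599 ,-284 ,-203,-151 ,-410/11,164, 353, 406, 483 ]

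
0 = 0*49083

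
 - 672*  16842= - 11317824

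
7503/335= 22 + 133/335 =22.40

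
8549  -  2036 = 6513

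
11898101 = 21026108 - 9128007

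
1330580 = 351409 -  - 979171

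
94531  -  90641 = 3890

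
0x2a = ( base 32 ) 1A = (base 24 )1I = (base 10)42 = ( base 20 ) 22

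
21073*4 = 84292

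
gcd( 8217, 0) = 8217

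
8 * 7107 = 56856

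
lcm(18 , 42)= 126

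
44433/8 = 5554 + 1/8 = 5554.12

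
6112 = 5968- -144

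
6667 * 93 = 620031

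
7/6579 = 7/6579 = 0.00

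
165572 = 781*212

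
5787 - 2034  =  3753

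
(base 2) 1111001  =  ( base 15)81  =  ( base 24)51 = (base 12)A1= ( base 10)121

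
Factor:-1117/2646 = -2^ ( - 1)*3^(- 3 )*7^ ( - 2 )*1117^1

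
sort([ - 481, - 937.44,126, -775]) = [ - 937.44,- 775, - 481, 126 ]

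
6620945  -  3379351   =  3241594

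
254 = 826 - 572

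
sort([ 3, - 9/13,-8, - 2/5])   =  [- 8, - 9/13, - 2/5, 3]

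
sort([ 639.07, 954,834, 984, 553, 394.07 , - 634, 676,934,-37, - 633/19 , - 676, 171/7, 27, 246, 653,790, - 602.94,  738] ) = [-676, - 634, - 602.94, - 37, - 633/19,171/7,27 , 246, 394.07,553, 639.07,  653, 676, 738, 790,834,934, 954,984 ]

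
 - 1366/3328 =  - 683/1664 = - 0.41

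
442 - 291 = 151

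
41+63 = 104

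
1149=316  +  833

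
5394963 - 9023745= - 3628782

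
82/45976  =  41/22988 = 0.00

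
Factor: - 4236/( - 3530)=6/5  =  2^1*3^1*5^(  -  1)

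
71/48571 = 71/48571 = 0.00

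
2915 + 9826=12741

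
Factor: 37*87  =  3219 = 3^1*29^1*37^1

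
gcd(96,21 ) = 3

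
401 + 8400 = 8801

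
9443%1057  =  987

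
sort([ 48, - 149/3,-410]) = [ - 410,-149/3, 48] 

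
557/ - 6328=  - 1 + 5771/6328 = -0.09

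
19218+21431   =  40649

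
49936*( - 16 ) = -798976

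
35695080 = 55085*648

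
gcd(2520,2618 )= 14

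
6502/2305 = 6502/2305 =2.82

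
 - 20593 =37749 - 58342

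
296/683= 296/683=0.43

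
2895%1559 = 1336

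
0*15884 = 0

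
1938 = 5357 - 3419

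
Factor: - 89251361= - 811^1*110051^1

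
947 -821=126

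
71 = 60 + 11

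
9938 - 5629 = 4309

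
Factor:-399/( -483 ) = 19^1* 23^(-1) = 19/23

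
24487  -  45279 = -20792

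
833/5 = 166+3/5 =166.60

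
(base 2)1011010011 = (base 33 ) lu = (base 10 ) 723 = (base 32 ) MJ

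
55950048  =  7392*7569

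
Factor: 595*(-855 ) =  - 508725 = - 3^2*5^2*7^1*17^1*19^1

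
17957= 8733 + 9224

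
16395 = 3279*5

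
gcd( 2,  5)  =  1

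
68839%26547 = 15745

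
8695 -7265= 1430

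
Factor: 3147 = 3^1* 1049^1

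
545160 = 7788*70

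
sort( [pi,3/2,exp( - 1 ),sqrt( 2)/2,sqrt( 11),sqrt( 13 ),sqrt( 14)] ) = [ exp( - 1),sqrt(2 )/2, 3/2,pi,sqrt( 11),  sqrt( 13), sqrt( 14)]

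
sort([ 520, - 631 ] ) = [-631,520 ] 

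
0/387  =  0 =0.00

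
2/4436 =1/2218 = 0.00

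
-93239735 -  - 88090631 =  - 5149104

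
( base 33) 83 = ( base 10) 267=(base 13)177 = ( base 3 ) 100220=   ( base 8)413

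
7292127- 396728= 6895399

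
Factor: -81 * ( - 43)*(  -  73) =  - 3^4* 43^1*73^1 = -254259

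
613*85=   52105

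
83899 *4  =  335596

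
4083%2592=1491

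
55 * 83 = 4565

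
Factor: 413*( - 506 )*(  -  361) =2^1*7^1*11^1*19^2*23^1 * 59^1= 75441058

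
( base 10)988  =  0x3DC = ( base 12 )6a4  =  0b1111011100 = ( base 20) 298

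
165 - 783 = -618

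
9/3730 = 9/3730 = 0.00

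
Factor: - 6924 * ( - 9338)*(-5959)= - 2^3*3^1*7^1 *23^1*29^1 * 59^1*101^1*577^1=- 385286963208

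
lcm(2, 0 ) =0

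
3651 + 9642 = 13293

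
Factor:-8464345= -5^1*23^1*89^1*827^1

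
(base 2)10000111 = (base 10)135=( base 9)160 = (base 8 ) 207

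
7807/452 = 7807/452=17.27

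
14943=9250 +5693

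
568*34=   19312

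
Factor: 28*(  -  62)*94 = -163184= -2^4 *7^1*31^1*47^1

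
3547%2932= 615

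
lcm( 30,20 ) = 60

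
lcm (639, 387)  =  27477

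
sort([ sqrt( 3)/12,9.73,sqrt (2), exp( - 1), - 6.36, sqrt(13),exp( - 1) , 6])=[ - 6.36, sqrt( 3 ) /12, exp( - 1 ), exp( - 1 ),sqrt( 2 ) , sqrt( 13) , 6, 9.73]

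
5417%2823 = 2594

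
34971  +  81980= 116951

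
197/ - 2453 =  - 1  +  2256/2453 =- 0.08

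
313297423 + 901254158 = 1214551581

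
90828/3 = 30276= 30276.00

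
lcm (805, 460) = 3220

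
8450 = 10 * 845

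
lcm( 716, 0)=0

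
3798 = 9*422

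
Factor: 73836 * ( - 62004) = -2^4*3^3*7^1*293^1*5167^1= - 4578127344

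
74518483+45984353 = 120502836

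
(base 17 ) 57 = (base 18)52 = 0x5c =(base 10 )92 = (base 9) 112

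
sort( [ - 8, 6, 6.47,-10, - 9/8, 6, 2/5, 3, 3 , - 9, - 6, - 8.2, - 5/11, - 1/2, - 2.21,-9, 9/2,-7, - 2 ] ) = [-10,-9, - 9 , - 8.2, - 8, - 7, - 6, - 2.21,-2, - 9/8,-1/2, - 5/11,2/5, 3, 3,9/2,6 , 6, 6.47]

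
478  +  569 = 1047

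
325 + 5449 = 5774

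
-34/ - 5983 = 34/5983 =0.01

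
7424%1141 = 578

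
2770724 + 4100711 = 6871435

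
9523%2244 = 547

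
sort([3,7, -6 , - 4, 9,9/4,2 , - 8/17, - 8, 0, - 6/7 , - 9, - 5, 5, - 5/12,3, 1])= [ - 9,-8,  -  6, - 5,-4,-6/7, - 8/17, - 5/12, 0, 1, 2, 9/4, 3, 3,  5, 7, 9]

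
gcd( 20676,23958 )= 6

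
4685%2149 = 387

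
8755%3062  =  2631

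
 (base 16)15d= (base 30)BJ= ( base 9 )427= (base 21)gd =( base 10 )349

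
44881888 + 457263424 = 502145312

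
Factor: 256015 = 5^1*51203^1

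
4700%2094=512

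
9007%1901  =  1403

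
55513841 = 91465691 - 35951850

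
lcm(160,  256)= 1280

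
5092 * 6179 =31463468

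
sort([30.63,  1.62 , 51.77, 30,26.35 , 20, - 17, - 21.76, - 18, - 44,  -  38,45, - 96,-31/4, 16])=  [ - 96, -44 , - 38 , - 21.76, - 18, - 17, - 31/4 , 1.62 , 16,  20,26.35,30, 30.63, 45,  51.77] 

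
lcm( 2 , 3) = 6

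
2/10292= 1/5146 = 0.00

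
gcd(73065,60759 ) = 3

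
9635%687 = 17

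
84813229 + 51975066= 136788295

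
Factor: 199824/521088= 2^( - 3)*59^(  -  1)*181^1 = 181/472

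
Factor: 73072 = 2^4*4567^1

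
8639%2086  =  295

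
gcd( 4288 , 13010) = 2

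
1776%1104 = 672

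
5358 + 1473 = 6831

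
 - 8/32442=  - 4/16221 =- 0.00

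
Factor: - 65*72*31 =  - 2^3*3^2 * 5^1  *13^1 *31^1 = - 145080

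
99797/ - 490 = -204 + 163/490=- 203.67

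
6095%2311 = 1473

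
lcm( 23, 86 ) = 1978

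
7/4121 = 7/4121 = 0.00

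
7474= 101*74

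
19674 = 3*6558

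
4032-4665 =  -633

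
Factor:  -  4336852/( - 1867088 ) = 1084213/466772 = 2^( - 2)*13^1*61^(-1)*1913^( - 1 )*83401^1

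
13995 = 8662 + 5333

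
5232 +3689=8921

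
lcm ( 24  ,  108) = 216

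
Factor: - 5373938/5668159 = - 2^1 * 7^( - 1 )*17^1*179^1*883^1 * 809737^(-1) 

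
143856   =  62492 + 81364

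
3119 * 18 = 56142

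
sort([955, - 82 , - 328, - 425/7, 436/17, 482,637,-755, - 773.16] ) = [-773.16,-755, - 328,-82, -425/7,  436/17,482,  637, 955]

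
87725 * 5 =438625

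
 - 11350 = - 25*454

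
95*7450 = 707750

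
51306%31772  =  19534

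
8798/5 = 1759 + 3/5 = 1759.60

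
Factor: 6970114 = 2^1*109^1*31973^1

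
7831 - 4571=3260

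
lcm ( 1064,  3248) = 61712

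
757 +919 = 1676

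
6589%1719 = 1432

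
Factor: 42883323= 3^1 * 7^1*19^1*31^1*3467^1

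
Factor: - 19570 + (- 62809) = -82379=- 11^1*7489^1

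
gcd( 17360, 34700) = 20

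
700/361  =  1 + 339/361=1.94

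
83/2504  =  83/2504= 0.03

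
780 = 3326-2546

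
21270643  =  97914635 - 76643992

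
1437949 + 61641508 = 63079457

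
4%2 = 0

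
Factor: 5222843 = 5222843^1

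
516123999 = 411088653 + 105035346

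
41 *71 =2911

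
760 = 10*76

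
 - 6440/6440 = -1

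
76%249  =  76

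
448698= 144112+304586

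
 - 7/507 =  - 1+500/507  =  -0.01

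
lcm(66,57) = 1254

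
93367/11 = 93367/11=8487.91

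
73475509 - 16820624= 56654885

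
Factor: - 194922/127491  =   - 2^1*3^1 *7^1 * 17^1*467^(-1 )  =  -714/467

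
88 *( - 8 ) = - 704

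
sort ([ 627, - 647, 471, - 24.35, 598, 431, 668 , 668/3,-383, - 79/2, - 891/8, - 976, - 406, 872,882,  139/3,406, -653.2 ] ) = [ - 976, - 653.2 , - 647,  -  406, - 383, - 891/8, - 79/2, -24.35, 139/3,668/3, 406, 431, 471,598, 627,668, 872,  882]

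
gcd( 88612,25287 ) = 1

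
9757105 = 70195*139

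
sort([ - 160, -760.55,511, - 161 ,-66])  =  [ - 760.55, -161  ,-160,-66,511] 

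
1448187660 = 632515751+815671909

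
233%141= 92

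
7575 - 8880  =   - 1305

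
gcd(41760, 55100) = 580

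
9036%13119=9036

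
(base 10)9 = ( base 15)9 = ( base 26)9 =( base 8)11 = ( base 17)9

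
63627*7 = 445389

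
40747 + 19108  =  59855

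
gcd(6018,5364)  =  6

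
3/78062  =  3/78062 = 0.00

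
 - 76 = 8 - 84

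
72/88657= 72/88657 = 0.00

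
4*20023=80092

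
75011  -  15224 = 59787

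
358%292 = 66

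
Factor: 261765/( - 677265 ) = -3^2*7^1 * 163^(  -  1) = -63/163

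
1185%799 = 386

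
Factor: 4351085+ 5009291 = 9360376=2^3*317^1*3691^1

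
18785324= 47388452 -28603128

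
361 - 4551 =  - 4190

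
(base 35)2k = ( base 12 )76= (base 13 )6c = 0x5a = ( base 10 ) 90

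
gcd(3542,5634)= 2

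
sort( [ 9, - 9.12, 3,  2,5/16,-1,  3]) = [ -9.12, - 1 , 5/16,  2 , 3 , 3,  9]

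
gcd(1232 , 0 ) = 1232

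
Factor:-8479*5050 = -2^1*5^2*61^1*101^1*139^1 = -42818950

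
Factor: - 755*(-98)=2^1*5^1*7^2*  151^1 =73990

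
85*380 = 32300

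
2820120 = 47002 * 60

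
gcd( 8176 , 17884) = 4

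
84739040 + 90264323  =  175003363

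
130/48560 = 13/4856 = 0.00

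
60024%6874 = 5032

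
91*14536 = 1322776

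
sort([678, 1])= [ 1,  678 ]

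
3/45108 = 1/15036 = 0.00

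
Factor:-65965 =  - 5^1*79^1*167^1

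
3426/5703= 1142/1901 = 0.60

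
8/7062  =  4/3531 = 0.00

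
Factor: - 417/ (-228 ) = 2^( - 2) * 19^( - 1) * 139^1 = 139/76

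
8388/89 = 8388/89 = 94.25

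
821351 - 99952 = 721399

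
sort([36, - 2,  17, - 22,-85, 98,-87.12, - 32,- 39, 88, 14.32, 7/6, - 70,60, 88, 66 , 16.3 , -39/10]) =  [ - 87.12, - 85 ,-70, - 39, - 32, - 22, - 39/10 , - 2,7/6,14.32, 16.3,17,36,  60,66,88,88, 98]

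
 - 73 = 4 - 77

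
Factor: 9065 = 5^1*7^2*37^1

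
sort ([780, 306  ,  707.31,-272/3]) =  [  -  272/3,306,  707.31,780]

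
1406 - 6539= - 5133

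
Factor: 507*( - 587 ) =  - 297609= - 3^1*13^2*587^1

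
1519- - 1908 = 3427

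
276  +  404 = 680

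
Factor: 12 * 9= 2^2*3^3 = 108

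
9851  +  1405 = 11256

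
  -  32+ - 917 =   -  949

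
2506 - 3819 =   -  1313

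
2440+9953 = 12393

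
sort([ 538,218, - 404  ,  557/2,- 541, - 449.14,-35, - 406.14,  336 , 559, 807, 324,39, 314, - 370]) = [ - 541, - 449.14, - 406.14, - 404 , - 370, - 35, 39, 218, 557/2, 314, 324, 336, 538, 559, 807 ] 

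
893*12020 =10733860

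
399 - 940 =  - 541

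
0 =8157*0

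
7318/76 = 3659/38 = 96.29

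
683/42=683/42 = 16.26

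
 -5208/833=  - 7+89/119 = - 6.25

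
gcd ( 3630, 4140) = 30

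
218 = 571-353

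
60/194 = 30/97 = 0.31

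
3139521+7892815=11032336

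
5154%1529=567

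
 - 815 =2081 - 2896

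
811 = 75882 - 75071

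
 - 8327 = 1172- 9499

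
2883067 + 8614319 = 11497386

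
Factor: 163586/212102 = 263/341 = 11^(- 1)*31^ (  -  1)*263^1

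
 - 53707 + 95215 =41508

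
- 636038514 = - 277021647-359016867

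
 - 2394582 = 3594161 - 5988743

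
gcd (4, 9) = 1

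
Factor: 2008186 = 2^1 *19^1*43^1*1229^1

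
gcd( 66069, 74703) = 3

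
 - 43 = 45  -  88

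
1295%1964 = 1295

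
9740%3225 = 65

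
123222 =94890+28332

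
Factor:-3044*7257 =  - 22090308 = - 2^2*3^1*41^1*59^1*761^1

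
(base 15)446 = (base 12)686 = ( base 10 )966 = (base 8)1706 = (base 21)240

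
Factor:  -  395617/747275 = - 5^(  -  2)*71^(  -  1)*101^1  *421^( - 1)*3917^1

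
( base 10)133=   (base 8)205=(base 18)77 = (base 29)4H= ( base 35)3s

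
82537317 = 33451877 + 49085440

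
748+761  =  1509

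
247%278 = 247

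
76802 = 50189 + 26613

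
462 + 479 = 941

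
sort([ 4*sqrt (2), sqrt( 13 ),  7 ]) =[ sqrt( 13 ),4*sqrt( 2 ), 7 ] 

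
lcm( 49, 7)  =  49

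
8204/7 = 1172 =1172.00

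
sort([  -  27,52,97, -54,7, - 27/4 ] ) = [  -  54, - 27, - 27/4,7, 52,97 ] 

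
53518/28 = 26759/14=1911.36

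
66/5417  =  66/5417=0.01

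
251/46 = 251/46  =  5.46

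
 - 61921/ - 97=61921/97 = 638.36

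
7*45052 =315364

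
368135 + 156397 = 524532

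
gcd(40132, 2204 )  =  4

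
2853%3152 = 2853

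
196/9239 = 196/9239= 0.02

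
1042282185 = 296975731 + 745306454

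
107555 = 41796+65759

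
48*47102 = 2260896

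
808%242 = 82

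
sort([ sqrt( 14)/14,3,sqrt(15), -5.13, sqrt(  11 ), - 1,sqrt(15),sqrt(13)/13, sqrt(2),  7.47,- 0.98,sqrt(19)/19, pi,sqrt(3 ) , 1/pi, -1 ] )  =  [ - 5.13, - 1,-1, - 0.98, sqrt(19 ) /19 , sqrt(14)/14, sqrt( 13)/13, 1/pi,sqrt(2),sqrt (3 ),3 , pi,sqrt ( 11 ),sqrt (15 ), sqrt( 15) , 7.47]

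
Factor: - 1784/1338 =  - 2^2*3^( - 1) = -4/3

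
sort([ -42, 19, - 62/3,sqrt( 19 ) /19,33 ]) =[-42,-62/3, sqrt( 19)/19, 19 , 33]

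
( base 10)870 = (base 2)1101100110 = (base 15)3D0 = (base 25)19K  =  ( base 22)1hc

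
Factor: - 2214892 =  - 2^2*277^1 * 1999^1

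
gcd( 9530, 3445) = 5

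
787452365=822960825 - 35508460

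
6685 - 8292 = -1607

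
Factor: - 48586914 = - 2^1*3^2*19^1*142067^1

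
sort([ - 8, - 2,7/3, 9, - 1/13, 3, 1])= [ - 8,- 2,-1/13,1,  7/3,3,9] 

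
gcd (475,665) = 95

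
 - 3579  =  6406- 9985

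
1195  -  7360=- 6165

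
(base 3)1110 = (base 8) 47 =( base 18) 23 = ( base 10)39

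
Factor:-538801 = -538801^1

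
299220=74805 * 4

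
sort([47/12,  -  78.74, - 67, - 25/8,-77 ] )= [ - 78.74,-77, - 67, - 25/8,47/12 ] 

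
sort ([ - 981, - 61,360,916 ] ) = [ - 981,-61, 360 , 916] 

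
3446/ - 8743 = -3446/8743 = - 0.39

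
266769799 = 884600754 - 617830955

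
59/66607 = 59/66607 = 0.00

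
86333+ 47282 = 133615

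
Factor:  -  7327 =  - 17^1*431^1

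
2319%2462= 2319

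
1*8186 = 8186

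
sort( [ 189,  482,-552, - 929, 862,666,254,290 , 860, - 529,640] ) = [ - 929, - 552,-529, 189,254, 290,482, 640,666, 860, 862 ] 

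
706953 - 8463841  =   - 7756888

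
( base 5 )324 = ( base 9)108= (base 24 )3h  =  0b1011001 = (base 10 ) 89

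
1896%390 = 336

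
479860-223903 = 255957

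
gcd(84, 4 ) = 4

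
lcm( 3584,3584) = 3584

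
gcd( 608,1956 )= 4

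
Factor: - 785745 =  -3^2*5^1*19^1*919^1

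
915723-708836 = 206887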